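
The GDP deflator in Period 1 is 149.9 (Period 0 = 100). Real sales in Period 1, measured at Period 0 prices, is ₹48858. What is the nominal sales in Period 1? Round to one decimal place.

73238.1

Nominal = Real × (Index/100) = 48858 × (149.9/100)
        = 48858 × 1.499 = 73238.1420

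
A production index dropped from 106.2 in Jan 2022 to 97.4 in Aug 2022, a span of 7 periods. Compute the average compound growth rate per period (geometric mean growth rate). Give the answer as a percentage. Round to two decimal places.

Growth factor = (97.4/106.2)^(1/7) = (0.917137)^(1/7) = 0.987719
Growth rate = 0.987719 − 1 = -0.012281 = -1.2281%

-1.23%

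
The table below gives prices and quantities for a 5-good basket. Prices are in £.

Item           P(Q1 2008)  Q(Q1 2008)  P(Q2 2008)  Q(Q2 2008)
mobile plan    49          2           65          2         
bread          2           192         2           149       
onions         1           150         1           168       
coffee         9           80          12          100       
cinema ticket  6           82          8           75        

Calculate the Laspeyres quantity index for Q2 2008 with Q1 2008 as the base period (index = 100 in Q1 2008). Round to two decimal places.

Laspeyres quantity index uses base-period prices as weights.
ΣP(Q1 2008)·Q(Q2 2008) = 49×2 + 2×149 + 1×168 + 9×100 + 6×75 = 98 + 298 + 168 + 900 + 450 = 1914
ΣP(Q1 2008)·Q(Q1 2008) = 49×2 + 2×192 + 1×150 + 9×80 + 6×82 = 98 + 384 + 150 + 720 + 492 = 1844
Index = 1914 / 1844 × 100 = 103.7961

103.80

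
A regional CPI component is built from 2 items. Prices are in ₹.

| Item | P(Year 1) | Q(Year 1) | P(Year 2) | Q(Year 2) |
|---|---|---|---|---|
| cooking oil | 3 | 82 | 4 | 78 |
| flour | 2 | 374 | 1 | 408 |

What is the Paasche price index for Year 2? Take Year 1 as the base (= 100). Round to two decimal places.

68.57

Paasche price index uses current-period quantities as weights.
ΣP(Year 2)·Q(Year 2) = 4×78 + 1×408 = 312 + 408 = 720
ΣP(Year 1)·Q(Year 2) = 3×78 + 2×408 = 234 + 816 = 1050
Index = 720 / 1050 × 100 = 68.5714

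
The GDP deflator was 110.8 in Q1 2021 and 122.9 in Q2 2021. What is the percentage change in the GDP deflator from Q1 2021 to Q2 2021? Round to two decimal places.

Change = (122.9 − 110.8) / 110.8 × 100
       = 12.1 / 110.8 × 100 = 10.9206%

10.92%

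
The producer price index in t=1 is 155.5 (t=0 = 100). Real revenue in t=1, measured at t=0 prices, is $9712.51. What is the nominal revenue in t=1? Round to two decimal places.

Nominal = Real × (Index/100) = 9712.51 × (155.5/100)
        = 9712.51 × 1.555 = 15102.9531

15102.95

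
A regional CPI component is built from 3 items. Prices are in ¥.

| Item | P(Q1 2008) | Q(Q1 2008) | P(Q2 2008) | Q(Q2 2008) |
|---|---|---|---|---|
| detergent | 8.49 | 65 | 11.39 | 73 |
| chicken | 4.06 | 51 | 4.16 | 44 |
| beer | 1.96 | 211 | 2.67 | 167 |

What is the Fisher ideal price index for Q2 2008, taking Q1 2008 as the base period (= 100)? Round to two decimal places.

129.51

Laspeyres component (base-period weights):
ΣP(Q2 2008)Q(Q1 2008) = 11.39×65 + 4.16×51 + 2.67×211 = 740.35 + 212.16 + 563.37 = 1515.88
ΣP(Q1 2008)Q(Q1 2008) = 8.49×65 + 4.06×51 + 1.96×211 = 551.85 + 207.06 + 413.56 = 1172.47
L = 1515.88 / 1172.47 × 100 = 129.2894
Paasche component (current-period weights):
ΣP(Q2 2008)Q(Q2 2008) = 11.39×73 + 4.16×44 + 2.67×167 = 831.47 + 183.04 + 445.89 = 1460.4
ΣP(Q1 2008)Q(Q2 2008) = 8.49×73 + 4.06×44 + 1.96×167 = 619.77 + 178.64 + 327.32 = 1125.73
P = 1460.4 / 1125.73 × 100 = 129.7292
Fisher = √(L × P) = √(129.2894 × 129.7292) = 129.5091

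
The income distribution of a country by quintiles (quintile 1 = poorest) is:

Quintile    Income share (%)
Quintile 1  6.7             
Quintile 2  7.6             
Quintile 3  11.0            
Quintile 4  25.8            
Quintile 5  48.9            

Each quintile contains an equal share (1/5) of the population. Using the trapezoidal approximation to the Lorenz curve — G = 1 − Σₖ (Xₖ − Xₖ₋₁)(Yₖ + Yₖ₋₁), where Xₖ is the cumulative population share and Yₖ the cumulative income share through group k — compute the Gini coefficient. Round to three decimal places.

Cumulative income shares Yₖ: 0.0670, 0.1430, 0.2530, 0.5110, 1.0000
Σ (Xₖ−Xₖ₋₁)(Yₖ+Yₖ₋₁) = (1/5)(0.0670+0.0000) + (1/5)(0.1430+0.0670) + (1/5)(0.2530+0.1430) + (1/5)(0.5110+0.2530) + (1/5)(1.0000+0.5110)
  = 0.0134 + 0.0420 + 0.0792 + 0.1528 + 0.3022 = 0.5896
G = 1 − 0.5896 = 0.4104

0.410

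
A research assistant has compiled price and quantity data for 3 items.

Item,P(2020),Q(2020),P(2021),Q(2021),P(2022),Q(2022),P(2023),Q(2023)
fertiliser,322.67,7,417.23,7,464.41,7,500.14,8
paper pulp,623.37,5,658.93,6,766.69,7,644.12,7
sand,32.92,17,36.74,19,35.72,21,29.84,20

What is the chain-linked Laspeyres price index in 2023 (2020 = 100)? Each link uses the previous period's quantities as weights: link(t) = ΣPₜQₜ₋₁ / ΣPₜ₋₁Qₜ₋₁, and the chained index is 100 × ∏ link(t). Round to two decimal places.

Link 2020→2021:
ΣP(2021)Q(2020) = 417.23×7 + 658.93×5 + 36.74×17 = 2920.61 + 3294.65 + 624.58 = 6839.84
ΣP(2020)Q(2020) = 322.67×7 + 623.37×5 + 32.92×17 = 2258.69 + 3116.85 + 559.64 = 5935.18
link = 6839.84/5935.18 = 1.152423
Link 2021→2022:
ΣP(2022)Q(2021) = 464.41×7 + 766.69×6 + 35.72×19 = 3250.87 + 4600.14 + 678.68 = 8529.69
ΣP(2021)Q(2021) = 417.23×7 + 658.93×6 + 36.74×19 = 2920.61 + 3953.58 + 698.06 = 7572.25
link = 8529.69/7572.25 = 1.126441
Link 2022→2023:
ΣP(2023)Q(2022) = 500.14×7 + 644.12×7 + 29.84×21 = 3500.98 + 4508.84 + 626.64 = 8636.46
ΣP(2022)Q(2022) = 464.41×7 + 766.69×7 + 35.72×21 = 3250.87 + 5366.83 + 750.12 = 9367.82
link = 8636.46/9367.82 = 0.921928
Chained index = 100 × 1.152423 × 1.126441 × 0.921928 = 119.6789

119.68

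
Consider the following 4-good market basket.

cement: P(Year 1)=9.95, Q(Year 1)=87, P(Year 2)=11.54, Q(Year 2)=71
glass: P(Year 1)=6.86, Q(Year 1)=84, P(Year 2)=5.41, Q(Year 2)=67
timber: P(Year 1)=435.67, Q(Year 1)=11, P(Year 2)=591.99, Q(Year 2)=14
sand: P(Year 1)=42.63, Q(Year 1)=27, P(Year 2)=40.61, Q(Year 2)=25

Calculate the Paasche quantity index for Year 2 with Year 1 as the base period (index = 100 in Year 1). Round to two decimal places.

Paasche quantity index uses current-period prices as weights.
ΣP(Year 2)·Q(Year 2) = 11.54×71 + 5.41×67 + 591.99×14 + 40.61×25 = 819.34 + 362.47 + 8287.86 + 1015.25 = 10484.92
ΣP(Year 2)·Q(Year 1) = 11.54×87 + 5.41×84 + 591.99×11 + 40.61×27 = 1003.98 + 454.44 + 6511.89 + 1096.47 = 9066.78
Index = 10484.92 / 9066.78 × 100 = 115.6411

115.64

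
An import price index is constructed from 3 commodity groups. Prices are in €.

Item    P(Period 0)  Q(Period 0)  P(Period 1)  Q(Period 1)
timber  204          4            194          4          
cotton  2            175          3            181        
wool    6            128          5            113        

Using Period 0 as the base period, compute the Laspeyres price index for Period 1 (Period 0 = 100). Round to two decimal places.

100.36

Laspeyres price index uses base-period quantities as weights.
ΣP(Period 1)·Q(Period 0) = 194×4 + 3×175 + 5×128 = 776 + 525 + 640 = 1941
ΣP(Period 0)·Q(Period 0) = 204×4 + 2×175 + 6×128 = 816 + 350 + 768 = 1934
Index = 1941 / 1934 × 100 = 100.3619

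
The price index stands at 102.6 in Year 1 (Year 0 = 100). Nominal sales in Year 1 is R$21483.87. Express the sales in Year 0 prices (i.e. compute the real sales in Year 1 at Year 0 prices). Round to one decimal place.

Real = Nominal ÷ (Index/100) = 21483.87 ÷ (102.6/100)
     = 21483.87 ÷ 1.026 = 20939.4444

20939.4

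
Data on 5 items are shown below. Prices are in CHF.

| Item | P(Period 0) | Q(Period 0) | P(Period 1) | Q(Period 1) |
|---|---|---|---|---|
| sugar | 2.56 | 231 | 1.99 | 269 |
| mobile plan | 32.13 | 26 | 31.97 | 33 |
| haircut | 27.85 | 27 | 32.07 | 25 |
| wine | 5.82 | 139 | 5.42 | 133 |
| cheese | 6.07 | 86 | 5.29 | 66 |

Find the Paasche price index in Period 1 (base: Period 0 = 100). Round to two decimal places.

95.64

Paasche price index uses current-period quantities as weights.
ΣP(Period 1)·Q(Period 1) = 1.99×269 + 31.97×33 + 32.07×25 + 5.42×133 + 5.29×66 = 535.31 + 1055.01 + 801.75 + 720.86 + 349.14 = 3462.07
ΣP(Period 0)·Q(Period 1) = 2.56×269 + 32.13×33 + 27.85×25 + 5.82×133 + 6.07×66 = 688.64 + 1060.29 + 696.25 + 774.06 + 400.62 = 3619.86
Index = 3462.07 / 3619.86 × 100 = 95.6410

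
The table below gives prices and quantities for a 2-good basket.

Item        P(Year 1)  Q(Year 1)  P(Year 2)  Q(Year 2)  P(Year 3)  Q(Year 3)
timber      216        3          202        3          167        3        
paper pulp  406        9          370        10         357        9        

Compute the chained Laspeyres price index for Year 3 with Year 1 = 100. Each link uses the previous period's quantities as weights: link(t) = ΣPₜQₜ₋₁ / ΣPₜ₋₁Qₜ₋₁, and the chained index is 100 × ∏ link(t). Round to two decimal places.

Link Year 1→Year 2:
ΣP(Year 2)Q(Year 1) = 202×3 + 370×9 = 606 + 3330 = 3936
ΣP(Year 1)Q(Year 1) = 216×3 + 406×9 = 648 + 3654 = 4302
link = 3936/4302 = 0.914923
Link Year 2→Year 3:
ΣP(Year 3)Q(Year 2) = 167×3 + 357×10 = 501 + 3570 = 4071
ΣP(Year 2)Q(Year 2) = 202×3 + 370×10 = 606 + 3700 = 4306
link = 4071/4306 = 0.945425
Chained index = 100 × 0.914923 × 0.945425 = 86.4991

86.50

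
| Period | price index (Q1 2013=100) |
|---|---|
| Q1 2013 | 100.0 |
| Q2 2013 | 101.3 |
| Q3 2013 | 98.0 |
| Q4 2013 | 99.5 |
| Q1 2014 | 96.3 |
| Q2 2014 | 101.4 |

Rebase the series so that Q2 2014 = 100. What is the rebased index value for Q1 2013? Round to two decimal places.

98.62

Rebased(Q1 2013) = 100.0 / 101.4 × 100 = 98.6193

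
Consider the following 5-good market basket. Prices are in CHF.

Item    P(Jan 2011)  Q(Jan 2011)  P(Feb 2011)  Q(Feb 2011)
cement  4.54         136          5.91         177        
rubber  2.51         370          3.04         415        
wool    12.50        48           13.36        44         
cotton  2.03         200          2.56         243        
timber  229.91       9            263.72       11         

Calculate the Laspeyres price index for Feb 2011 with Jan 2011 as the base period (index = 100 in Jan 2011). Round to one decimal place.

118.0

Laspeyres price index uses base-period quantities as weights.
ΣP(Feb 2011)·Q(Jan 2011) = 5.91×136 + 3.04×370 + 13.36×48 + 2.56×200 + 263.72×9 = 803.76 + 1124.8 + 641.28 + 512 + 2373.48 = 5455.32
ΣP(Jan 2011)·Q(Jan 2011) = 4.54×136 + 2.51×370 + 12.50×48 + 2.03×200 + 229.91×9 = 617.44 + 928.7 + 600 + 406 + 2069.19 = 4621.33
Index = 5455.32 / 4621.33 × 100 = 118.0465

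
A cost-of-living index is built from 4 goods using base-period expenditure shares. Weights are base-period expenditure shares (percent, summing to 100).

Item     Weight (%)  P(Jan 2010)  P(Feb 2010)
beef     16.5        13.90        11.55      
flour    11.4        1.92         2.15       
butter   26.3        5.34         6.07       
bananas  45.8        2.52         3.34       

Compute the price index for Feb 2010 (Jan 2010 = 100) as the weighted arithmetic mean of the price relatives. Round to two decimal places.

beef: 16.5 × (11.55/13.90) = 16.5 × 0.830935 = 13.7104
flour: 11.4 × (2.15/1.92) = 11.4 × 1.119792 = 12.7656
butter: 26.3 × (6.07/5.34) = 26.3 × 1.136704 = 29.8953
bananas: 45.8 × (3.34/2.52) = 45.8 × 1.325397 = 60.7032
Index = Σ wᵢ·(p₁ᵢ/p₀ᵢ) = 13.7104 + 12.7656 + 29.8953 + 60.7032 = 117.0745

117.07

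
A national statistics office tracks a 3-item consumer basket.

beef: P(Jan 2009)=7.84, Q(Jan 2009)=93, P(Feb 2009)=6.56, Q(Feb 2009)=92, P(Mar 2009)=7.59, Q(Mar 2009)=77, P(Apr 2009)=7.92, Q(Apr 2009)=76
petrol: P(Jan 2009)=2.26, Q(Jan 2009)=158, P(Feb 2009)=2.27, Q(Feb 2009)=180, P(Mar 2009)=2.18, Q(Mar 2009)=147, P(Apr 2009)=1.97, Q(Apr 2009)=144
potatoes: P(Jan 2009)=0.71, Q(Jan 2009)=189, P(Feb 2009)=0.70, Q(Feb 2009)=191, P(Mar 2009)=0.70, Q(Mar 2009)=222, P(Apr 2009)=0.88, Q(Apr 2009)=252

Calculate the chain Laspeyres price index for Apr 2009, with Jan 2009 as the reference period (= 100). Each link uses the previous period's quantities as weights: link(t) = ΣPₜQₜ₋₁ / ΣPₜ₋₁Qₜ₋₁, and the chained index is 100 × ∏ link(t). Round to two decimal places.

Link Jan 2009→Feb 2009:
ΣP(Feb 2009)Q(Jan 2009) = 6.56×93 + 2.27×158 + 0.70×189 = 610.08 + 358.66 + 132.3 = 1101.04
ΣP(Jan 2009)Q(Jan 2009) = 7.84×93 + 2.26×158 + 0.71×189 = 729.12 + 357.08 + 134.19 = 1220.39
link = 1101.04/1220.39 = 0.902203
Link Feb 2009→Mar 2009:
ΣP(Mar 2009)Q(Feb 2009) = 7.59×92 + 2.18×180 + 0.70×191 = 698.28 + 392.4 + 133.7 = 1224.38
ΣP(Feb 2009)Q(Feb 2009) = 6.56×92 + 2.27×180 + 0.70×191 = 603.52 + 408.6 + 133.7 = 1145.82
link = 1224.38/1145.82 = 1.068562
Link Mar 2009→Apr 2009:
ΣP(Apr 2009)Q(Mar 2009) = 7.92×77 + 1.97×147 + 0.88×222 = 609.84 + 289.59 + 195.36 = 1094.79
ΣP(Mar 2009)Q(Mar 2009) = 7.59×77 + 2.18×147 + 0.70×222 = 584.43 + 320.46 + 155.4 = 1060.29
link = 1094.79/1060.29 = 1.032538
Chained index = 100 × 0.902203 × 1.068562 × 1.032538 = 99.5429

99.54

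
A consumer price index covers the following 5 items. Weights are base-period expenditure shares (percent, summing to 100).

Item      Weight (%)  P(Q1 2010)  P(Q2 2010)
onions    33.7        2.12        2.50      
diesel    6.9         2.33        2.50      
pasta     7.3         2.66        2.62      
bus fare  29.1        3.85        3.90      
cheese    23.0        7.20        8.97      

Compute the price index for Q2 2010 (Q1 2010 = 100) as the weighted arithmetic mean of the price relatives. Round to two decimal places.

onions: 33.7 × (2.50/2.12) = 33.7 × 1.179245 = 39.7406
diesel: 6.9 × (2.50/2.33) = 6.9 × 1.072961 = 7.4034
pasta: 7.3 × (2.62/2.66) = 7.3 × 0.984962 = 7.1902
bus fare: 29.1 × (3.90/3.85) = 29.1 × 1.012987 = 29.4779
cheese: 23.0 × (8.97/7.20) = 23.0 × 1.245833 = 28.6542
Index = Σ wᵢ·(p₁ᵢ/p₀ᵢ) = 39.7406 + 7.4034 + 7.1902 + 29.4779 + 28.6542 = 112.4663

112.47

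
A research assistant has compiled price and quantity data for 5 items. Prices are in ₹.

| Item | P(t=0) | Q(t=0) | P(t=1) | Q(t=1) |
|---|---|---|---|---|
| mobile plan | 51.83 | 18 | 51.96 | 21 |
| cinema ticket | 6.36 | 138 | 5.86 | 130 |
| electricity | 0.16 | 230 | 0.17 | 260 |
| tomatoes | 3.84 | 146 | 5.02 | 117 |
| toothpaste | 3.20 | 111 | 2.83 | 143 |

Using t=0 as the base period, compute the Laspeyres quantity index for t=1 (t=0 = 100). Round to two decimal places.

103.64

Laspeyres quantity index uses base-period prices as weights.
ΣP(t=0)·Q(t=1) = 51.83×21 + 6.36×130 + 0.16×260 + 3.84×117 + 3.20×143 = 1088.43 + 826.8 + 41.6 + 449.28 + 457.6 = 2863.71
ΣP(t=0)·Q(t=0) = 51.83×18 + 6.36×138 + 0.16×230 + 3.84×146 + 3.20×111 = 932.94 + 877.68 + 36.8 + 560.64 + 355.2 = 2763.26
Index = 2863.71 / 2763.26 × 100 = 103.6352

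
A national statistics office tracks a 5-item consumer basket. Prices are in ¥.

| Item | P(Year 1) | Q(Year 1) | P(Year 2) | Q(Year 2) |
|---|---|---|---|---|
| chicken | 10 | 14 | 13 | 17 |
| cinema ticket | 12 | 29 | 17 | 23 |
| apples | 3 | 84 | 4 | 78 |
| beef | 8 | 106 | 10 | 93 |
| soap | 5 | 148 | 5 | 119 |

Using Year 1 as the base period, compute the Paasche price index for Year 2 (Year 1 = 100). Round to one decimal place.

Paasche price index uses current-period quantities as weights.
ΣP(Year 2)·Q(Year 2) = 13×17 + 17×23 + 4×78 + 10×93 + 5×119 = 221 + 391 + 312 + 930 + 595 = 2449
ΣP(Year 1)·Q(Year 2) = 10×17 + 12×23 + 3×78 + 8×93 + 5×119 = 170 + 276 + 234 + 744 + 595 = 2019
Index = 2449 / 2019 × 100 = 121.2977

121.3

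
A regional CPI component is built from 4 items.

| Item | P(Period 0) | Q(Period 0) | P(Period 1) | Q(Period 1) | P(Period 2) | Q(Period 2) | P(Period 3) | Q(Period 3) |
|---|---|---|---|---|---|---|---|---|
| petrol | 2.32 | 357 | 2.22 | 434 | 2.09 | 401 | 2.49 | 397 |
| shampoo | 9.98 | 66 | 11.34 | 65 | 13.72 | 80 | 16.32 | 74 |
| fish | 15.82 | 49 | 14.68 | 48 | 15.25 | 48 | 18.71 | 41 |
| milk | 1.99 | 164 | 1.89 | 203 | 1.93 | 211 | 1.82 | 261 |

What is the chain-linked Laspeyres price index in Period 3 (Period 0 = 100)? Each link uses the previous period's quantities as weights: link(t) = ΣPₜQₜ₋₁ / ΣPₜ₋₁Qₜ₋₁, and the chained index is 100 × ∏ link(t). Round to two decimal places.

Link Period 0→Period 1:
ΣP(Period 1)Q(Period 0) = 2.22×357 + 11.34×66 + 14.68×49 + 1.89×164 = 792.54 + 748.44 + 719.32 + 309.96 = 2570.26
ΣP(Period 0)Q(Period 0) = 2.32×357 + 9.98×66 + 15.82×49 + 1.99×164 = 828.24 + 658.68 + 775.18 + 326.36 = 2588.46
link = 2570.26/2588.46 = 0.992969
Link Period 1→Period 2:
ΣP(Period 2)Q(Period 1) = 2.09×434 + 13.72×65 + 15.25×48 + 1.93×203 = 907.06 + 891.8 + 732 + 391.79 = 2922.65
ΣP(Period 1)Q(Period 1) = 2.22×434 + 11.34×65 + 14.68×48 + 1.89×203 = 963.48 + 737.1 + 704.64 + 383.67 = 2788.89
link = 2922.65/2788.89 = 1.047962
Link Period 2→Period 3:
ΣP(Period 3)Q(Period 2) = 2.49×401 + 16.32×80 + 18.71×48 + 1.82×211 = 998.49 + 1305.6 + 898.08 + 384.02 = 3586.19
ΣP(Period 2)Q(Period 2) = 2.09×401 + 13.72×80 + 15.25×48 + 1.93×211 = 838.09 + 1097.6 + 732 + 407.23 = 3074.92
link = 3586.19/3074.92 = 1.166271
Chained index = 100 × 0.992969 × 1.047962 × 1.166271 = 121.3614

121.36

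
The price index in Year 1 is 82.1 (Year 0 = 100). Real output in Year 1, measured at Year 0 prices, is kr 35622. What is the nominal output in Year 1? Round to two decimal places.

29245.66

Nominal = Real × (Index/100) = 35622 × (82.1/100)
        = 35622 × 0.821 = 29245.6620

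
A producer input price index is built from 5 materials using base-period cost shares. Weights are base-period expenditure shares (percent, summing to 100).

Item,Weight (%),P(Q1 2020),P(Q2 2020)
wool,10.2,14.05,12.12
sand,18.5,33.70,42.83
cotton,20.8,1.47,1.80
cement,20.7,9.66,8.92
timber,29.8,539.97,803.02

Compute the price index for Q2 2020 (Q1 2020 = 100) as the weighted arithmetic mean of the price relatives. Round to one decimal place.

wool: 10.2 × (12.12/14.05) = 10.2 × 0.862633 = 8.7989
sand: 18.5 × (42.83/33.70) = 18.5 × 1.270920 = 23.5120
cotton: 20.8 × (1.80/1.47) = 20.8 × 1.224490 = 25.4694
cement: 20.7 × (8.92/9.66) = 20.7 × 0.923395 = 19.1143
timber: 29.8 × (803.02/539.97) = 29.8 × 1.487157 = 44.3173
Index = Σ wᵢ·(p₁ᵢ/p₀ᵢ) = 8.7989 + 23.5120 + 25.4694 + 19.1143 + 44.3173 = 121.2118

121.2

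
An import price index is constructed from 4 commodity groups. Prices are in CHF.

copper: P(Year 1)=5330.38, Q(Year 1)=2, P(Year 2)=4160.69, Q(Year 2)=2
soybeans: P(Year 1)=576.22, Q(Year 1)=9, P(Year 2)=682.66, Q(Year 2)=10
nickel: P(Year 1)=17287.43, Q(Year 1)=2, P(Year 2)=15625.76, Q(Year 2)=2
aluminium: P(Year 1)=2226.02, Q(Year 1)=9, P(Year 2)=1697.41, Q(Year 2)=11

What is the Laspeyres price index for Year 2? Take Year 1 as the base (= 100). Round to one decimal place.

86.6

Laspeyres price index uses base-period quantities as weights.
ΣP(Year 2)·Q(Year 1) = 4160.69×2 + 682.66×9 + 15625.76×2 + 1697.41×9 = 8321.38 + 6143.94 + 31251.52 + 15276.69 = 60993.53
ΣP(Year 1)·Q(Year 1) = 5330.38×2 + 576.22×9 + 17287.43×2 + 2226.02×9 = 10660.76 + 5185.98 + 34574.86 + 20034.18 = 70455.78
Index = 60993.53 / 70455.78 × 100 = 86.5699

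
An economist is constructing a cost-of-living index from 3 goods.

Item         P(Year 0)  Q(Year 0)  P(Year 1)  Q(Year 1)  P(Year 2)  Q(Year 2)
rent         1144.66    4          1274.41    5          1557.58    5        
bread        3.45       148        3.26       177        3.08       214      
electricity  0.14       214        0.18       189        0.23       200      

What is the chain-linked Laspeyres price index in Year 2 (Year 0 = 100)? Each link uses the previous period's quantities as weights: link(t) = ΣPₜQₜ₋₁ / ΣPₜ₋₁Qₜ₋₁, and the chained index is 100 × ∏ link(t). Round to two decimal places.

131.66

Link Year 0→Year 1:
ΣP(Year 1)Q(Year 0) = 1274.41×4 + 3.26×148 + 0.18×214 = 5097.64 + 482.48 + 38.52 = 5618.64
ΣP(Year 0)Q(Year 0) = 1144.66×4 + 3.45×148 + 0.14×214 = 4578.64 + 510.6 + 29.96 = 5119.2
link = 5618.64/5119.2 = 1.097562
Link Year 1→Year 2:
ΣP(Year 2)Q(Year 1) = 1557.58×5 + 3.08×177 + 0.23×189 = 7787.9 + 545.16 + 43.47 = 8376.53
ΣP(Year 1)Q(Year 1) = 1274.41×5 + 3.26×177 + 0.18×189 = 6372.05 + 577.02 + 34.02 = 6983.09
link = 8376.53/6983.09 = 1.199545
Chained index = 100 × 1.097562 × 1.199545 = 131.6575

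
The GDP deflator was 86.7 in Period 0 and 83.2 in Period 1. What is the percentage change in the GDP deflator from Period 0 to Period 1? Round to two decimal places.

Change = (83.2 − 86.7) / 86.7 × 100
       = -3.5 / 86.7 × 100 = -4.0369%

-4.04%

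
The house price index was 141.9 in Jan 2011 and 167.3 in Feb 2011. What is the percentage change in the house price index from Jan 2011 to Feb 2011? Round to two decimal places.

17.90%

Change = (167.3 − 141.9) / 141.9 × 100
       = 25.4 / 141.9 × 100 = 17.8999%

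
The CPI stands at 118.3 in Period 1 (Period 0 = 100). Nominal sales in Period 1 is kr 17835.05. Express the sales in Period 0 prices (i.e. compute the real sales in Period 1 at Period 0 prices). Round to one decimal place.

15076.1

Real = Nominal ÷ (Index/100) = 17835.05 ÷ (118.3/100)
     = 17835.05 ÷ 1.183 = 15076.1200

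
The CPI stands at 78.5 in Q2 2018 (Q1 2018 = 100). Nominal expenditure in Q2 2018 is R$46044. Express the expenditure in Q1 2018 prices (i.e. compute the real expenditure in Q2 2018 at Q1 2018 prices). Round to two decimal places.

58654.78

Real = Nominal ÷ (Index/100) = 46044 ÷ (78.5/100)
     = 46044 ÷ 0.785 = 58654.7771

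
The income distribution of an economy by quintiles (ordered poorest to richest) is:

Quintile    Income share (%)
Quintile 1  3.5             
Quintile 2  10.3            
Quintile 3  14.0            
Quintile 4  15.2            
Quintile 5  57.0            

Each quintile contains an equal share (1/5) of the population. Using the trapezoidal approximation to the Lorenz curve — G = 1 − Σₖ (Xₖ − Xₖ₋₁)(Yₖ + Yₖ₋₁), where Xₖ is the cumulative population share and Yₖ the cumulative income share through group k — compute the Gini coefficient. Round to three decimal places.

Cumulative income shares Yₖ: 0.0350, 0.1380, 0.2780, 0.4300, 1.0000
Σ (Xₖ−Xₖ₋₁)(Yₖ+Yₖ₋₁) = (1/5)(0.0350+0.0000) + (1/5)(0.1380+0.0350) + (1/5)(0.2780+0.1380) + (1/5)(0.4300+0.2780) + (1/5)(1.0000+0.4300)
  = 0.0070 + 0.0346 + 0.0832 + 0.1416 + 0.2860 = 0.5524
G = 1 − 0.5524 = 0.4476

0.448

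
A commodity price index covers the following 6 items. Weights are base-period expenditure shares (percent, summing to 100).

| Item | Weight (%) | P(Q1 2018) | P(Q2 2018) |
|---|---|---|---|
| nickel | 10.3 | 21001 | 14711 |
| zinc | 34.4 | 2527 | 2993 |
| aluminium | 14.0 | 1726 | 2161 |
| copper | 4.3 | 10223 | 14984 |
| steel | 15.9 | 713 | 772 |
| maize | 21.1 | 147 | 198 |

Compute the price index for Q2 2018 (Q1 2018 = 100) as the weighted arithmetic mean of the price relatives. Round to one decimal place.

nickel: 10.3 × (14711/21001) = 10.3 × 0.700490 = 7.2151
zinc: 34.4 × (2993/2527) = 34.4 × 1.184408 = 40.7436
aluminium: 14.0 × (2161/1726) = 14.0 × 1.252028 = 17.5284
copper: 4.3 × (14984/10223) = 4.3 × 1.465715 = 6.3026
steel: 15.9 × (772/713) = 15.9 × 1.082749 = 17.2157
maize: 21.1 × (198/147) = 21.1 × 1.346939 = 28.4204
Index = Σ wᵢ·(p₁ᵢ/p₀ᵢ) = 7.2151 + 40.7436 + 17.5284 + 6.3026 + 17.2157 + 28.4204 = 117.4258

117.4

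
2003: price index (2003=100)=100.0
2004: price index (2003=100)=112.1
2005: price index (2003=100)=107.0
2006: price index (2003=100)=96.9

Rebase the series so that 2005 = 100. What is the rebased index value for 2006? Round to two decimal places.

Rebased(2006) = 96.9 / 107.0 × 100 = 90.5607

90.56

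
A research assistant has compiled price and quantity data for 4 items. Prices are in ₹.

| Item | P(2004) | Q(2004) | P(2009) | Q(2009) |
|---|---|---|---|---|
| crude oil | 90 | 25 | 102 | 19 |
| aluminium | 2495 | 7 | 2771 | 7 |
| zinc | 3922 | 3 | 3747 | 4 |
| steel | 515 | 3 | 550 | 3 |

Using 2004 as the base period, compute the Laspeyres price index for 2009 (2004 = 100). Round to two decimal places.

Laspeyres price index uses base-period quantities as weights.
ΣP(2009)·Q(2004) = 102×25 + 2771×7 + 3747×3 + 550×3 = 2550 + 19397 + 11241 + 1650 = 34838
ΣP(2004)·Q(2004) = 90×25 + 2495×7 + 3922×3 + 515×3 = 2250 + 17465 + 11766 + 1545 = 33026
Index = 34838 / 33026 × 100 = 105.4866

105.49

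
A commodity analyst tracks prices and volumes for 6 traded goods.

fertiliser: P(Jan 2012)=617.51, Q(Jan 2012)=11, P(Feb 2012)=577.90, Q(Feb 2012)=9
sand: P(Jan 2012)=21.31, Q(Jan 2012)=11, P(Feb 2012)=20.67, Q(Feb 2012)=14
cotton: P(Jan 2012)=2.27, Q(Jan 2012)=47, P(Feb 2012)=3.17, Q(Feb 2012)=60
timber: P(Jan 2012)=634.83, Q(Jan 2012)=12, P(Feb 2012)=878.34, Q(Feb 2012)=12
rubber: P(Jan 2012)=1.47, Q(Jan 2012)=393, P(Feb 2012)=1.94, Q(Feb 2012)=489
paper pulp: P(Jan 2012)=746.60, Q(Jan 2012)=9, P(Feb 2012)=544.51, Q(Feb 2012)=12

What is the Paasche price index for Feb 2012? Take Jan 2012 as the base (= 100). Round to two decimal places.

101.78

Paasche price index uses current-period quantities as weights.
ΣP(Feb 2012)·Q(Feb 2012) = 577.90×9 + 20.67×14 + 3.17×60 + 878.34×12 + 1.94×489 + 544.51×12 = 5201.1 + 289.38 + 190.2 + 10540.08 + 948.66 + 6534.12 = 23703.54
ΣP(Jan 2012)·Q(Feb 2012) = 617.51×9 + 21.31×14 + 2.27×60 + 634.83×12 + 1.47×489 + 746.60×12 = 5557.59 + 298.34 + 136.2 + 7617.96 + 718.83 + 8959.2 = 23288.12
Index = 23703.54 / 23288.12 × 100 = 101.7838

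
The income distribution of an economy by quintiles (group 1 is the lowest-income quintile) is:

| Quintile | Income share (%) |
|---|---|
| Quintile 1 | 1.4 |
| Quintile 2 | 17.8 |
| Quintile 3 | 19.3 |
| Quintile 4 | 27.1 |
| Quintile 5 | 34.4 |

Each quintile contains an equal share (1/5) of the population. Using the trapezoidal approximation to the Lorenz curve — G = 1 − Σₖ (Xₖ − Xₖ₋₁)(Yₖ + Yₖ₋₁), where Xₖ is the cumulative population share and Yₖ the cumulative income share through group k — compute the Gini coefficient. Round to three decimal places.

Cumulative income shares Yₖ: 0.0140, 0.1920, 0.3850, 0.6560, 1.0000
Σ (Xₖ−Xₖ₋₁)(Yₖ+Yₖ₋₁) = (1/5)(0.0140+0.0000) + (1/5)(0.1920+0.0140) + (1/5)(0.3850+0.1920) + (1/5)(0.6560+0.3850) + (1/5)(1.0000+0.6560)
  = 0.0028 + 0.0412 + 0.1154 + 0.2082 + 0.3312 = 0.6988
G = 1 − 0.6988 = 0.3012

0.301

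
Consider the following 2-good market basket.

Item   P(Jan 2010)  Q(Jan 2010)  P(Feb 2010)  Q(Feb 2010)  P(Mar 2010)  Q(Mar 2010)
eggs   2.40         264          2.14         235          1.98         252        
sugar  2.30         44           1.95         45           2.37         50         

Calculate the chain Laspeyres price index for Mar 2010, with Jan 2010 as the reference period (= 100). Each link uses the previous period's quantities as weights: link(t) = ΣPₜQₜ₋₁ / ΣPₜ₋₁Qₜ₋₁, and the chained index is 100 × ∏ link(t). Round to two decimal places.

Link Jan 2010→Feb 2010:
ΣP(Feb 2010)Q(Jan 2010) = 2.14×264 + 1.95×44 = 564.96 + 85.8 = 650.76
ΣP(Jan 2010)Q(Jan 2010) = 2.40×264 + 2.30×44 = 633.6 + 101.2 = 734.8
link = 650.76/734.8 = 0.885629
Link Feb 2010→Mar 2010:
ΣP(Mar 2010)Q(Feb 2010) = 1.98×235 + 2.37×45 = 465.3 + 106.65 = 571.95
ΣP(Feb 2010)Q(Feb 2010) = 2.14×235 + 1.95×45 = 502.9 + 87.75 = 590.65
link = 571.95/590.65 = 0.968340
Chained index = 100 × 0.885629 × 0.968340 = 85.7590

85.76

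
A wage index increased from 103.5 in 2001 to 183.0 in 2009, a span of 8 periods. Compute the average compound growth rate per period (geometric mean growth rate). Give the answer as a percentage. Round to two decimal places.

Growth factor = (183.0/103.5)^(1/8) = (1.768116)^(1/8) = 1.073838
Growth rate = 1.073838 − 1 = 0.073838 = 7.3838%

7.38%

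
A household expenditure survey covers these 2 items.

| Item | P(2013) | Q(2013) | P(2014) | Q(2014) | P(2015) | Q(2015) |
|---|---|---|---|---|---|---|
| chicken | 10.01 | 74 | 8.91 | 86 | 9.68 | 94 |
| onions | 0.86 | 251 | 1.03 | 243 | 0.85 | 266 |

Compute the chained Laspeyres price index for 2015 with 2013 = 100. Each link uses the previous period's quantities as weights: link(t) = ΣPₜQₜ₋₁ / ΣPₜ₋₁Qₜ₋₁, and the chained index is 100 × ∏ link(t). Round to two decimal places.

Link 2013→2014:
ΣP(2014)Q(2013) = 8.91×74 + 1.03×251 = 659.34 + 258.53 = 917.87
ΣP(2013)Q(2013) = 10.01×74 + 0.86×251 = 740.74 + 215.86 = 956.6
link = 917.87/956.6 = 0.959513
Link 2014→2015:
ΣP(2015)Q(2014) = 9.68×86 + 0.85×243 = 832.48 + 206.55 = 1039.03
ΣP(2014)Q(2014) = 8.91×86 + 1.03×243 = 766.26 + 250.29 = 1016.55
link = 1039.03/1016.55 = 1.022114
Chained index = 100 × 0.959513 × 1.022114 = 98.0732

98.07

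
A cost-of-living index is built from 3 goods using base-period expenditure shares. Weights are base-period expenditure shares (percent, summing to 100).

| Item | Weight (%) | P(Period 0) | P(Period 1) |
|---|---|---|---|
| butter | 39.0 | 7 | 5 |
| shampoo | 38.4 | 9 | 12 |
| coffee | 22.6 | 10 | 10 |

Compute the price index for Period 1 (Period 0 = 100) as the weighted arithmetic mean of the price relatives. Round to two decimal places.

101.66

butter: 39.0 × (5/7) = 39.0 × 0.714286 = 27.8571
shampoo: 38.4 × (12/9) = 38.4 × 1.333333 = 51.2000
coffee: 22.6 × (10/10) = 22.6 × 1.000000 = 22.6000
Index = Σ wᵢ·(p₁ᵢ/p₀ᵢ) = 27.8571 + 51.2000 + 22.6000 = 101.6571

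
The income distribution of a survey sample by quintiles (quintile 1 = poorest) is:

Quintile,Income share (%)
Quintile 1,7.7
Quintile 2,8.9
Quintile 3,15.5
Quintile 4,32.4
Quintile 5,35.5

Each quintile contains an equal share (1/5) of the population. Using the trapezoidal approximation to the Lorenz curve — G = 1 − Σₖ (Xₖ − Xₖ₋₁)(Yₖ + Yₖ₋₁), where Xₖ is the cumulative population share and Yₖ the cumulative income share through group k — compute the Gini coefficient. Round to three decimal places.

Cumulative income shares Yₖ: 0.0770, 0.1660, 0.3210, 0.6450, 1.0000
Σ (Xₖ−Xₖ₋₁)(Yₖ+Yₖ₋₁) = (1/5)(0.0770+0.0000) + (1/5)(0.1660+0.0770) + (1/5)(0.3210+0.1660) + (1/5)(0.6450+0.3210) + (1/5)(1.0000+0.6450)
  = 0.0154 + 0.0486 + 0.0974 + 0.1932 + 0.3290 = 0.6836
G = 1 − 0.6836 = 0.3164

0.316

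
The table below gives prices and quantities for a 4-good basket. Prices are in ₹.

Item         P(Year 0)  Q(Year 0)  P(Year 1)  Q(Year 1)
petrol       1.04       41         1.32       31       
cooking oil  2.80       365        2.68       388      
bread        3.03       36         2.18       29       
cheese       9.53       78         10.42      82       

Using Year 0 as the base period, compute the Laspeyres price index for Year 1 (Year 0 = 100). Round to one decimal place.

Laspeyres price index uses base-period quantities as weights.
ΣP(Year 1)·Q(Year 0) = 1.32×41 + 2.68×365 + 2.18×36 + 10.42×78 = 54.12 + 978.2 + 78.48 + 812.76 = 1923.56
ΣP(Year 0)·Q(Year 0) = 1.04×41 + 2.80×365 + 3.03×36 + 9.53×78 = 42.64 + 1022 + 109.08 + 743.34 = 1917.06
Index = 1923.56 / 1917.06 × 100 = 100.3391

100.3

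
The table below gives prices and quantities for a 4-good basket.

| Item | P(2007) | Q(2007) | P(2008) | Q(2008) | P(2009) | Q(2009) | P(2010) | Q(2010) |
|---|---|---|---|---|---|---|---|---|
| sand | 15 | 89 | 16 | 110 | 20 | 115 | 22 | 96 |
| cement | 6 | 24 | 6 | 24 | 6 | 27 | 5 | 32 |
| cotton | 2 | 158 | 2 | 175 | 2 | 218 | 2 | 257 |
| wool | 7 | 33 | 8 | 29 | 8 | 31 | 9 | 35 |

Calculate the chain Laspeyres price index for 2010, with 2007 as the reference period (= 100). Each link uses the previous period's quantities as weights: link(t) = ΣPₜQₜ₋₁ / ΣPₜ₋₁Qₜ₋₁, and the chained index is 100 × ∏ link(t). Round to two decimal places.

134.07

Link 2007→2008:
ΣP(2008)Q(2007) = 16×89 + 6×24 + 2×158 + 8×33 = 1424 + 144 + 316 + 264 = 2148
ΣP(2007)Q(2007) = 15×89 + 6×24 + 2×158 + 7×33 = 1335 + 144 + 316 + 231 = 2026
link = 2148/2026 = 1.060217
Link 2008→2009:
ΣP(2009)Q(2008) = 20×110 + 6×24 + 2×175 + 8×29 = 2200 + 144 + 350 + 232 = 2926
ΣP(2008)Q(2008) = 16×110 + 6×24 + 2×175 + 8×29 = 1760 + 144 + 350 + 232 = 2486
link = 2926/2486 = 1.176991
Link 2009→2010:
ΣP(2010)Q(2009) = 22×115 + 5×27 + 2×218 + 9×31 = 2530 + 135 + 436 + 279 = 3380
ΣP(2009)Q(2009) = 20×115 + 6×27 + 2×218 + 8×31 = 2300 + 162 + 436 + 248 = 3146
link = 3380/3146 = 1.074380
Chained index = 100 × 1.060217 × 1.176991 × 1.074380 = 134.0683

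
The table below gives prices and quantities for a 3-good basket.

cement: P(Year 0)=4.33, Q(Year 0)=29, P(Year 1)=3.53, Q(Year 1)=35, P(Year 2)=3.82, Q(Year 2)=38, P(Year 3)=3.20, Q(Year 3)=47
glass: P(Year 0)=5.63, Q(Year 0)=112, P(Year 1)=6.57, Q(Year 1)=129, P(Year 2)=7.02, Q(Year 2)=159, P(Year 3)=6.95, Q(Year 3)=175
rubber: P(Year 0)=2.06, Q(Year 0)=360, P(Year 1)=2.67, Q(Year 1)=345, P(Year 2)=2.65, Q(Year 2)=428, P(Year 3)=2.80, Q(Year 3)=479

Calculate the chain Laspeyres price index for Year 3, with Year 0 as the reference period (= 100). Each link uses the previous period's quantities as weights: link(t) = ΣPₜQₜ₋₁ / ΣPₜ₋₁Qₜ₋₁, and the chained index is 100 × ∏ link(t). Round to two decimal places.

125.56

Link Year 0→Year 1:
ΣP(Year 1)Q(Year 0) = 3.53×29 + 6.57×112 + 2.67×360 = 102.37 + 735.84 + 961.2 = 1799.41
ΣP(Year 0)Q(Year 0) = 4.33×29 + 5.63×112 + 2.06×360 = 125.57 + 630.56 + 741.6 = 1497.73
link = 1799.41/1497.73 = 1.201425
Link Year 1→Year 2:
ΣP(Year 2)Q(Year 1) = 3.82×35 + 7.02×129 + 2.65×345 = 133.7 + 905.58 + 914.25 = 1953.53
ΣP(Year 1)Q(Year 1) = 3.53×35 + 6.57×129 + 2.67×345 = 123.55 + 847.53 + 921.15 = 1892.23
link = 1953.53/1892.23 = 1.032396
Link Year 2→Year 3:
ΣP(Year 3)Q(Year 2) = 3.20×38 + 6.95×159 + 2.80×428 = 121.6 + 1105.05 + 1198.4 = 2425.05
ΣP(Year 2)Q(Year 2) = 3.82×38 + 7.02×159 + 2.65×428 = 145.16 + 1116.18 + 1134.2 = 2395.54
link = 2425.05/2395.54 = 1.012319
Chained index = 100 × 1.201425 × 1.032396 × 1.012319 = 125.5625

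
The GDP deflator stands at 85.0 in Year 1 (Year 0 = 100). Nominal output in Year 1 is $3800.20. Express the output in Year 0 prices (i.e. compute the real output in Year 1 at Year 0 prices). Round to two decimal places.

4470.82

Real = Nominal ÷ (Index/100) = 3800.20 ÷ (85.0/100)
     = 3800.20 ÷ 0.850 = 4470.8235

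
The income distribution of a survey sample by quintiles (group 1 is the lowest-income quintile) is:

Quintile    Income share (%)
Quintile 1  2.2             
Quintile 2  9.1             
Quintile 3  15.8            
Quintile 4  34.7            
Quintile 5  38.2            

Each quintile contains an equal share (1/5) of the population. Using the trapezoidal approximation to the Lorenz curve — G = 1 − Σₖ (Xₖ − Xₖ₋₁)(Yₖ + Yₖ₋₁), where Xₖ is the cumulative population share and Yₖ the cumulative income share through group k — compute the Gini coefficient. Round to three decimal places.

0.390

Cumulative income shares Yₖ: 0.0220, 0.1130, 0.2710, 0.6180, 1.0000
Σ (Xₖ−Xₖ₋₁)(Yₖ+Yₖ₋₁) = (1/5)(0.0220+0.0000) + (1/5)(0.1130+0.0220) + (1/5)(0.2710+0.1130) + (1/5)(0.6180+0.2710) + (1/5)(1.0000+0.6180)
  = 0.0044 + 0.0270 + 0.0768 + 0.1778 + 0.3236 = 0.6096
G = 1 − 0.6096 = 0.3904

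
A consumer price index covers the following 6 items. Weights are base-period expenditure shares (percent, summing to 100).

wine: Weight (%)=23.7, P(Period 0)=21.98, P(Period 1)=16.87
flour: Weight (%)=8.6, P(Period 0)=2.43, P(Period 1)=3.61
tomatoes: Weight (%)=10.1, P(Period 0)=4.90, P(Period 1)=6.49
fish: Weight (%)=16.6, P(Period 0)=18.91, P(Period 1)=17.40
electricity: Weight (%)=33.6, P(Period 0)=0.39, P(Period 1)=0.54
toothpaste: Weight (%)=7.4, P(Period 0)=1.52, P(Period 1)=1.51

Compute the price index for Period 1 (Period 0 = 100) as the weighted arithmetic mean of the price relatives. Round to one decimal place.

wine: 23.7 × (16.87/21.98) = 23.7 × 0.767516 = 18.1901
flour: 8.6 × (3.61/2.43) = 8.6 × 1.485597 = 12.7761
tomatoes: 10.1 × (6.49/4.90) = 10.1 × 1.324490 = 13.3773
fish: 16.6 × (17.40/18.91) = 16.6 × 0.920148 = 15.2745
electricity: 33.6 × (0.54/0.39) = 33.6 × 1.384615 = 46.5231
toothpaste: 7.4 × (1.51/1.52) = 7.4 × 0.993421 = 7.3513
Index = Σ wᵢ·(p₁ᵢ/p₀ᵢ) = 18.1901 + 12.7761 + 13.3773 + 15.2745 + 46.5231 + 7.3513 = 113.4925

113.5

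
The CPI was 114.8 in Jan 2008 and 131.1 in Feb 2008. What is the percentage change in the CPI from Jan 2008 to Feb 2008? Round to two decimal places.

Change = (131.1 − 114.8) / 114.8 × 100
       = 16.3 / 114.8 × 100 = 14.1986%

14.20%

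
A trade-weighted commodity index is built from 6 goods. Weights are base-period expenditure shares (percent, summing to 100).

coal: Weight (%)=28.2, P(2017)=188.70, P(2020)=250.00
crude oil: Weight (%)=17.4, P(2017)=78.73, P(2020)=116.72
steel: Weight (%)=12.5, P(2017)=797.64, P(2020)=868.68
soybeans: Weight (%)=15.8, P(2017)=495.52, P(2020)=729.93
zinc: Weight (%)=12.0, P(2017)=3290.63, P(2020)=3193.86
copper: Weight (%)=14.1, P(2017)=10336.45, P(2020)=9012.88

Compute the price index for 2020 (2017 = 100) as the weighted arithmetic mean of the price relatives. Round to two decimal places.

123.99

coal: 28.2 × (250.00/188.70) = 28.2 × 1.324854 = 37.3609
crude oil: 17.4 × (116.72/78.73) = 17.4 × 1.482535 = 25.7961
steel: 12.5 × (868.68/797.64) = 12.5 × 1.089063 = 13.6133
soybeans: 15.8 × (729.93/495.52) = 15.8 × 1.473059 = 23.2743
zinc: 12.0 × (3193.86/3290.63) = 12.0 × 0.970592 = 11.6471
copper: 14.1 × (9012.88/10336.45) = 14.1 × 0.871951 = 12.2945
Index = Σ wᵢ·(p₁ᵢ/p₀ᵢ) = 37.3609 + 25.7961 + 13.6133 + 23.2743 + 11.6471 + 12.2945 = 123.9862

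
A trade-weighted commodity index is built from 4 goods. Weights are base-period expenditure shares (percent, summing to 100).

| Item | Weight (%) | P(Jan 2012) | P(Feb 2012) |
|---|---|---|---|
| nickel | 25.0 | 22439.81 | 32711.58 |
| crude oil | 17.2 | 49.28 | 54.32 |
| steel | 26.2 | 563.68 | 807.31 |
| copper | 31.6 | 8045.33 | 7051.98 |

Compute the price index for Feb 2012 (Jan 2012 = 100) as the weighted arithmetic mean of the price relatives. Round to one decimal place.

120.6

nickel: 25.0 × (32711.58/22439.81) = 25.0 × 1.457748 = 36.4437
crude oil: 17.2 × (54.32/49.28) = 17.2 × 1.102273 = 18.9591
steel: 26.2 × (807.31/563.68) = 26.2 × 1.432213 = 37.5240
copper: 31.6 × (7051.98/8045.33) = 31.6 × 0.876531 = 27.6984
Index = Σ wᵢ·(p₁ᵢ/p₀ᵢ) = 36.4437 + 18.9591 + 37.5240 + 27.6984 = 120.6251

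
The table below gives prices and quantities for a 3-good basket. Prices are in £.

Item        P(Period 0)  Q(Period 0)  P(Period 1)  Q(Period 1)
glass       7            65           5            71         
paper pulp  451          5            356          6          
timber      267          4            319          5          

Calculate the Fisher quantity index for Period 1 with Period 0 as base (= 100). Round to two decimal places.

120.48

Laspeyres component (base-period weights):
ΣP(Period 0)Q(Period 1) = 7×71 + 451×6 + 267×5 = 497 + 2706 + 1335 = 4538
ΣP(Period 0)Q(Period 0) = 7×65 + 451×5 + 267×4 = 455 + 2255 + 1068 = 3778
L = 4538 / 3778 × 100 = 120.1165
Paasche component (current-period weights):
ΣP(Period 1)Q(Period 1) = 5×71 + 356×6 + 319×5 = 355 + 2136 + 1595 = 4086
ΣP(Period 1)Q(Period 0) = 5×65 + 356×5 + 319×4 = 325 + 1780 + 1276 = 3381
P = 4086 / 3381 × 100 = 120.8518
Fisher = √(L × P) = √(120.1165 × 120.8518) = 120.4836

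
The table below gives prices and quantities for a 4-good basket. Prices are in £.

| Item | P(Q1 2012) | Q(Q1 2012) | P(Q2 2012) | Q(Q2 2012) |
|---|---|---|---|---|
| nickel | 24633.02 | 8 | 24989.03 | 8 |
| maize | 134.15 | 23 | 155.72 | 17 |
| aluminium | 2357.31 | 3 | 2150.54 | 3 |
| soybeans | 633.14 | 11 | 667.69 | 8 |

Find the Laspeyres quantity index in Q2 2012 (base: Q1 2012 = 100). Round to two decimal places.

98.74

Laspeyres quantity index uses base-period prices as weights.
ΣP(Q1 2012)·Q(Q2 2012) = 24633.02×8 + 134.15×17 + 2357.31×3 + 633.14×8 = 197064.16 + 2280.55 + 7071.93 + 5065.12 = 211481.76
ΣP(Q1 2012)·Q(Q1 2012) = 24633.02×8 + 134.15×23 + 2357.31×3 + 633.14×11 = 197064.16 + 3085.45 + 7071.93 + 6964.54 = 214186.08
Index = 211481.76 / 214186.08 × 100 = 98.7374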